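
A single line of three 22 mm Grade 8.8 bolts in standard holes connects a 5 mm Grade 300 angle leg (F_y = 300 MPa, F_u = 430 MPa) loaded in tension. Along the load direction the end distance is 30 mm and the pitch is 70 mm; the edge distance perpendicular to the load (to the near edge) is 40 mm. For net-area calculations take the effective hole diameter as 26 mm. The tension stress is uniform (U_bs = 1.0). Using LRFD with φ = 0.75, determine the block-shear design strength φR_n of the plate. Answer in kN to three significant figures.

145 kN

Shear plane L_v = 30 + 2·70 = 170 mm; A_gv = 170 × 5 = 850 mm².
A_nv = (170 − 2.5·26) × 5 = 525 mm².
A_nt = (40 − 0.5·26) × 5 = 135 mm².
0.6 F_u A_nv = 135.4 kN; 0.6 F_y A_gv = 153 kN → shear rupture governs the shear term.
R_n = 135.4 + 1.0 × 430 × 135 / 1000 = 193.5 kN.
Design strength φR_n = 0.75 × 193.5 = 145 kN.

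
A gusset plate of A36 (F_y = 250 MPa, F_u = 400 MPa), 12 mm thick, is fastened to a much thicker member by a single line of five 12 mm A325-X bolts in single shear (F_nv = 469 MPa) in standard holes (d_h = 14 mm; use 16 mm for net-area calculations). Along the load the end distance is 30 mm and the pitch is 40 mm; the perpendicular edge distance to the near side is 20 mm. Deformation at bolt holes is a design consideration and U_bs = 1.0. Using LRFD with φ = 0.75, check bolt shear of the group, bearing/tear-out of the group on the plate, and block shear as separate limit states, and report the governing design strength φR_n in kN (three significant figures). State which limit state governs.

199 kN (bolt shear governs)

Bolt shear: A_b = π·12²/4 = 113.1 mm²; R_n = 469 × 113.1 × 5 × 1 / 1000 = 265.2 kN → 0.75 × 265.2 = 199 kN.
Bearing: edge l_c = 23, r_n = 132.5 kN; interior l_c = 26, r_n = 138.2 kN; R_n = 132.5 + 4·138.2 = 685.4 kN → 514 kN.
Block shear: A_gv = 2280, A_nv = 1416, A_nt = 144 mm²; R_n = min(0.6F_uA_nv, 0.6F_yA_gv) + U_bs·F_u·A_nt = 397.4 kN → 298 kN.
Bolt shear governs: 199 kN.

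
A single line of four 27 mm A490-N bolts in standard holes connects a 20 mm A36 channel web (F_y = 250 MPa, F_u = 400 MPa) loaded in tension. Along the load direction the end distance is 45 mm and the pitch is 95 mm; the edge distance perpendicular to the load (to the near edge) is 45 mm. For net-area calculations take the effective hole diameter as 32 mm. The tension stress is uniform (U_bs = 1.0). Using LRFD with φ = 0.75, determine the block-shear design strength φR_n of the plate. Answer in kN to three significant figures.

916 kN

Shear plane L_v = 45 + 3·95 = 330 mm; A_gv = 330 × 20 = 6600 mm².
A_nv = (330 − 3.5·32) × 20 = 4360 mm².
A_nt = (45 − 0.5·32) × 20 = 580 mm².
0.6 F_u A_nv = 1046 kN; 0.6 F_y A_gv = 990 kN → shear yielding governs the shear term.
R_n = 990 + 1.0 × 400 × 580 / 1000 = 1222 kN.
Design strength φR_n = 0.75 × 1222 = 916 kN.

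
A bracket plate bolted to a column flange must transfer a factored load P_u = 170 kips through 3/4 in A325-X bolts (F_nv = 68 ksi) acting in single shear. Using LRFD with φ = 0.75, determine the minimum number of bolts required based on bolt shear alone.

8 bolts

A_b = π·0.75²/4 = 0.4418 in².
Per-bolt design strength φR_n = 0.75 × 68 × 0.4418 × 1 = 22.53 kips.
n ≥ 170 / 22.53 = 7.545 → use 8 bolts.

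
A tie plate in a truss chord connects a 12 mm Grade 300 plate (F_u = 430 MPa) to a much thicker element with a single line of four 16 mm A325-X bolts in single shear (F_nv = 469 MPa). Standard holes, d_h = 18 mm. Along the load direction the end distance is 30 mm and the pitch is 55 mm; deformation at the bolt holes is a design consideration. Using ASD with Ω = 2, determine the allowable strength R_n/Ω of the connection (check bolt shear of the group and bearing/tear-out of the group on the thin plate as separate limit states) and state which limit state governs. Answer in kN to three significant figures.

Bolt shear: A_b = π·16²/4 = 201.1 mm²; R_n = 469 × 201.1 × 4 × 1 / 1000 = 377.2 kN → 377.2 / 2 = 189 kN.
Bearing (1.2 l_c t F_u ≤ 2.4 d t F_u): upper limit = 2.4·16·12·430 / 1000 = 198.1 kN.
  Edge l_c = 30 − 18/2 = 21 → r_n = 130 kN; interior l_c = 55 − 18 = 37 → r_n = 198.1 kN.
  R_n,bearing = 1·130 + 3·198.1 = 724.5 kN → 724.5 / 2 = 362 kN.
Bolt shear governs: 189 kN.

189 kN (bolt shear governs)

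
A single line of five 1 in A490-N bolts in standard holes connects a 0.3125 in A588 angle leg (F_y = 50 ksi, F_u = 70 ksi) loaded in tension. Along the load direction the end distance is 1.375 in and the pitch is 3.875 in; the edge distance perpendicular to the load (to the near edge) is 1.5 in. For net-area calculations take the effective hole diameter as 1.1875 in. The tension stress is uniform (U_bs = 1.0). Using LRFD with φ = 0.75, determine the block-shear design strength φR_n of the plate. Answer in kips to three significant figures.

128 kips

Shear plane L_v = 1.375 + 4·3.875 = 16.88 in; A_gv = 16.88 × 0.3125 = 5.273 in².
A_nv = (16.88 − 4.5·1.1875) × 0.3125 = 3.604 in².
A_nt = (1.5 − 0.5·1.1875) × 0.3125 = 0.2832 in².
0.6 F_u A_nv = 151.3 kips; 0.6 F_y A_gv = 158.2 kips → shear rupture governs the shear term.
R_n = 151.3 + 1.0 × 70 × 0.2832 = 171.2 kips.
Design strength φR_n = 0.75 × 171.2 = 128 kips.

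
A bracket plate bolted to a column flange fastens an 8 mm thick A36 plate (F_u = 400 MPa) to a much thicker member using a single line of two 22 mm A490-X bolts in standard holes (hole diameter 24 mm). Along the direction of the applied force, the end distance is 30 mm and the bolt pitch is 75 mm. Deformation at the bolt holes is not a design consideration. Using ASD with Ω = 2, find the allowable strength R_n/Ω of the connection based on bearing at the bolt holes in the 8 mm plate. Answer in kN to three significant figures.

149 kN

Per bolt r_n = 1.5 l_c t F_u ≤ 3.0 d t F_u; upper limit = 3.0 × 22 × 8 × 400 / 1000 = 211.2 kN.
Edge bolt: l_c = 30 − 24/2 = 18 mm → 1.5 × 18 × 8 × 400 / 1000 = 86.4 → r_n = 86.4 kN.
Interior bolts: l_c = 75 − 24 = 51 mm → 1.5 × 51 × 8 × 400 / 1000 = 244.8 → r_n = 211.2 kN.
R_n = 1 × 86.4 + 1 × 211.2 = 297.6 kN.
Allowable strength R_n/Ω = 297.6 / 2 = 149 kN.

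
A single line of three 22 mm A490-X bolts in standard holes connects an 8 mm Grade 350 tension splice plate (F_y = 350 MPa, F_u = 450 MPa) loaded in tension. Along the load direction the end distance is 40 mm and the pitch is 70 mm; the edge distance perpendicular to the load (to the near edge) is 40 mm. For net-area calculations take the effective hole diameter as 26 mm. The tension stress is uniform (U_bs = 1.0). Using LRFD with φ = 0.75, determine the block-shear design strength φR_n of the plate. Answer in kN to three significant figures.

Shear plane L_v = 40 + 2·70 = 180 mm; A_gv = 180 × 8 = 1440 mm².
A_nv = (180 − 2.5·26) × 8 = 920 mm².
A_nt = (40 − 0.5·26) × 8 = 216 mm².
0.6 F_u A_nv = 248.4 kN; 0.6 F_y A_gv = 302.4 kN → shear rupture governs the shear term.
R_n = 248.4 + 1.0 × 450 × 216 / 1000 = 345.6 kN.
Design strength φR_n = 0.75 × 345.6 = 259 kN.

259 kN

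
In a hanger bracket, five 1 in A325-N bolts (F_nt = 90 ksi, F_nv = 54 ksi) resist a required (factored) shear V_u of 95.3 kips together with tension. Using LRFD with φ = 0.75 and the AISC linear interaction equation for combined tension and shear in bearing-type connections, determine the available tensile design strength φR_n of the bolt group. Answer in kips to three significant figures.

186 kips

A_b = π·1²/4 = 0.7854 in²; f_rv = 95.3 / (5 × 0.7854) = 24.27 ksi.
F'_nt = 1.3 F_nt − (F_nt / φF_nv) f_rv = 1.3·90 − (90/(0.75·54))·24.27 = 63.07 ksi, capped at F_nt → F'_nt = 63.07 ksi.
R_n = F'_nt · A_b · n = 63.07 × 0.7854 × 5 = 247.7 kips.
Design strength φR_n = 0.75 × 247.7 = 186 kips.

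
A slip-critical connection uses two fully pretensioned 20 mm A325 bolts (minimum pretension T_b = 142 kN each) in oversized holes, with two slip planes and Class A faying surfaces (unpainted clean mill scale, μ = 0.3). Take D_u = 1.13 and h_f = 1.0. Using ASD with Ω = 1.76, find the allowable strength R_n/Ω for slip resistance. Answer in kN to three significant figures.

R_n = μ · D_u · h_f · T_b · n_s · n_b = 0.3 × 1.13 × 1.0 × 142 × 2 × 2 = 192.6 kN.
Allowable strength R_n/Ω = 192.6 / 1.76 = 109 kN.

109 kN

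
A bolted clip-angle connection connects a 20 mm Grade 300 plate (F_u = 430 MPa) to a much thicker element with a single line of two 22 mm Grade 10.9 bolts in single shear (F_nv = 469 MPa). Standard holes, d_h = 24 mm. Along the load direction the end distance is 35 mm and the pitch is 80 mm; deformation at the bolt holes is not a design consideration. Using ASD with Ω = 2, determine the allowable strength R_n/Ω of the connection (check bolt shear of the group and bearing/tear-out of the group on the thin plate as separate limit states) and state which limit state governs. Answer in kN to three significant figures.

178 kN (bolt shear governs)

Bolt shear: A_b = π·22²/4 = 380.1 mm²; R_n = 469 × 380.1 × 2 × 1 / 1000 = 356.6 kN → 356.6 / 2 = 178 kN.
Bearing (1.5 l_c t F_u ≤ 3.0 d t F_u): upper limit = 3.0·22·20·430 / 1000 = 567.6 kN.
  Edge l_c = 35 − 24/2 = 23 → r_n = 296.7 kN; interior l_c = 80 − 24 = 56 → r_n = 567.6 kN.
  R_n,bearing = 1·296.7 + 1·567.6 = 864.3 kN → 864.3 / 2 = 432 kN.
Bolt shear governs: 178 kN.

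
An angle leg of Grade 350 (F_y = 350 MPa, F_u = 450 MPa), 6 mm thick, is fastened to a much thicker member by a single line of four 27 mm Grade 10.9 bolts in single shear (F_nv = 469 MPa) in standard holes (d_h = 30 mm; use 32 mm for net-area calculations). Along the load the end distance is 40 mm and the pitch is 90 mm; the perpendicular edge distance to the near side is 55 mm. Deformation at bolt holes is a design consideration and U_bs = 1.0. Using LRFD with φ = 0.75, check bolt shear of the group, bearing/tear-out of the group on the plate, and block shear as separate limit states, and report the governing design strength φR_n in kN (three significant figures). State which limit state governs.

320 kN (block shear governs)

Bolt shear: A_b = π·27²/4 = 572.6 mm²; R_n = 469 × 572.6 × 4 × 1 / 1000 = 1074 kN → 0.75 × 1074 = 806 kN.
Bearing: edge l_c = 25, r_n = 81 kN; interior l_c = 60, r_n = 175 kN; R_n = 81 + 3·175 = 605.9 kN → 454 kN.
Block shear: A_gv = 1860, A_nv = 1188, A_nt = 234 mm²; R_n = min(0.6F_uA_nv, 0.6F_yA_gv) + U_bs·F_u·A_nt = 426.1 kN → 320 kN.
Block shear governs: 320 kN.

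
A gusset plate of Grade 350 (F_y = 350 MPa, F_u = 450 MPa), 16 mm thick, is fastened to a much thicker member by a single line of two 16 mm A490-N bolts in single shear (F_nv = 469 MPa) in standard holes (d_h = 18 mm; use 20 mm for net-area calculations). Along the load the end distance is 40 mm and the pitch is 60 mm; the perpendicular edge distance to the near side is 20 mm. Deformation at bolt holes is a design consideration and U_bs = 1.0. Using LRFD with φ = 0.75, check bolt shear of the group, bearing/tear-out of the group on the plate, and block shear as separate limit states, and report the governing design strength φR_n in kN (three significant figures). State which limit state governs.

141 kN (bolt shear governs)

Bolt shear: A_b = π·16²/4 = 201.1 mm²; R_n = 469 × 201.1 × 2 × 1 / 1000 = 188.6 kN → 0.75 × 188.6 = 141 kN.
Bearing: edge l_c = 31, r_n = 267.8 kN; interior l_c = 42, r_n = 276.5 kN; R_n = 267.8 + 1·276.5 = 544.3 kN → 408 kN.
Block shear: A_gv = 1600, A_nv = 1120, A_nt = 160 mm²; R_n = min(0.6F_uA_nv, 0.6F_yA_gv) + U_bs·F_u·A_nt = 374.4 kN → 281 kN.
Bolt shear governs: 141 kN.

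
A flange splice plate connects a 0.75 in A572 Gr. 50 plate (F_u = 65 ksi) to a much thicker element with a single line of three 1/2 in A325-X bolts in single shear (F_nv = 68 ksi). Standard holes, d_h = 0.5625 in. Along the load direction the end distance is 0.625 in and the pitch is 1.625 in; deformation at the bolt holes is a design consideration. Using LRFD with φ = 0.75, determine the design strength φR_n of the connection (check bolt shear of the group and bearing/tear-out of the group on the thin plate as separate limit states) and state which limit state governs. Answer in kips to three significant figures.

Bolt shear: A_b = π·0.5²/4 = 0.1963 in²; R_n = 68 × 0.1963 × 3 × 1 = 40.06 kips → 0.75 × 40.06 = 30 kips.
Bearing (1.2 l_c t F_u ≤ 2.4 d t F_u): upper limit = 2.4·0.5·0.75·65 = 58.5 kips.
  Edge l_c = 0.625 − 0.5625/2 = 0.3438 → r_n = 20.11 kips; interior l_c = 1.625 − 0.5625 = 1.062 → r_n = 58.5 kips.
  R_n,bearing = 1·20.11 + 2·58.5 = 137.1 kips → 0.75 × 137.1 = 103 kips.
Bolt shear governs: 30 kips.

30 kips (bolt shear governs)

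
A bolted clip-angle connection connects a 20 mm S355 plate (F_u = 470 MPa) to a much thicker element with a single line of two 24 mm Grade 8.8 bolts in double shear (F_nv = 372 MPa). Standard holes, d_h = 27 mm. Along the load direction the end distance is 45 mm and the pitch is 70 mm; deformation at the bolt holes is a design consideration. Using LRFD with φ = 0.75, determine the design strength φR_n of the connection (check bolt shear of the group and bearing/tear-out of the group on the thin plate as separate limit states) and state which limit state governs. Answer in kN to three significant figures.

505 kN (bolt shear governs)

Bolt shear: A_b = π·24²/4 = 452.4 mm²; R_n = 372 × 452.4 × 2 × 2 / 1000 = 673.2 kN → 0.75 × 673.2 = 505 kN.
Bearing (1.2 l_c t F_u ≤ 2.4 d t F_u): upper limit = 2.4·24·20·470 / 1000 = 541.4 kN.
  Edge l_c = 45 − 27/2 = 31.5 → r_n = 355.3 kN; interior l_c = 70 − 27 = 43 → r_n = 485 kN.
  R_n,bearing = 1·355.3 + 1·485 = 840.4 kN → 0.75 × 840.4 = 630 kN.
Bolt shear governs: 505 kN.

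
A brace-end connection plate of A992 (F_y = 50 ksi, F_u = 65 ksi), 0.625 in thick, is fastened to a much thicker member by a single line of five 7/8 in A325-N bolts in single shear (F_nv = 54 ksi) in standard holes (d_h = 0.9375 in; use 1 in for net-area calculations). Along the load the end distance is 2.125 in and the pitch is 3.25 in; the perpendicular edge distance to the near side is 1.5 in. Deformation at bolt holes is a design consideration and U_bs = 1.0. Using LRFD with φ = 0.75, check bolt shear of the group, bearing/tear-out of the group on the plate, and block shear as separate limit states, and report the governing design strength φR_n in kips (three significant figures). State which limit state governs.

122 kips (bolt shear governs)

Bolt shear: A_b = π·0.875²/4 = 0.6013 in²; R_n = 54 × 0.6013 × 5 × 1 = 162.4 kips → 0.75 × 162.4 = 122 kips.
Bearing: edge l_c = 1.656, r_n = 80.74 kips; interior l_c = 2.312, r_n = 85.31 kips; R_n = 80.74 + 4·85.31 = 422 kips → 316 kips.
Block shear: A_gv = 9.453, A_nv = 6.641, A_nt = 0.625 in²; R_n = min(0.6F_uA_nv, 0.6F_yA_gv) + U_bs·F_u·A_nt = 299.6 kips → 225 kips.
Bolt shear governs: 122 kips.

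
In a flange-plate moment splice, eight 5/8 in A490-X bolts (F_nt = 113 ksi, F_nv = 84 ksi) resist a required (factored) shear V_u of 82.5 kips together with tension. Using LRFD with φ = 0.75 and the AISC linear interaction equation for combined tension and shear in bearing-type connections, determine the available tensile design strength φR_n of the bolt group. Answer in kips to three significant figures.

159 kips

A_b = π·0.625²/4 = 0.3068 in²; f_rv = 82.5 / (8 × 0.3068) = 33.61 ksi.
F'_nt = 1.3 F_nt − (F_nt / φF_nv) f_rv = 1.3·113 − (113/(0.75·84))·33.61 = 86.61 ksi, capped at F_nt → F'_nt = 86.61 ksi.
R_n = F'_nt · A_b · n = 86.61 × 0.3068 × 8 = 212.6 kips.
Design strength φR_n = 0.75 × 212.6 = 159 kips.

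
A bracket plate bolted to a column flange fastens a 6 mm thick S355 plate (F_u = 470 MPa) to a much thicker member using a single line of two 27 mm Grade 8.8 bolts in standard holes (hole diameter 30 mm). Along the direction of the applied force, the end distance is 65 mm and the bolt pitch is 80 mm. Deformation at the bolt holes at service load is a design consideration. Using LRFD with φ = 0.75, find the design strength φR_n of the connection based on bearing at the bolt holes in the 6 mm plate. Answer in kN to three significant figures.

Per bolt r_n = 1.2 l_c t F_u ≤ 2.4 d t F_u; upper limit = 2.4 × 27 × 6 × 470 / 1000 = 182.7 kN.
Edge bolt: l_c = 65 − 30/2 = 50 mm → 1.2 × 50 × 6 × 470 / 1000 = 169.2 → r_n = 169.2 kN.
Interior bolts: l_c = 80 − 30 = 50 mm → 1.2 × 50 × 6 × 470 / 1000 = 169.2 → r_n = 169.2 kN.
R_n = 1 × 169.2 + 1 × 169.2 = 338.4 kN.
Design strength φR_n = 0.75 × 338.4 = 254 kN.

254 kN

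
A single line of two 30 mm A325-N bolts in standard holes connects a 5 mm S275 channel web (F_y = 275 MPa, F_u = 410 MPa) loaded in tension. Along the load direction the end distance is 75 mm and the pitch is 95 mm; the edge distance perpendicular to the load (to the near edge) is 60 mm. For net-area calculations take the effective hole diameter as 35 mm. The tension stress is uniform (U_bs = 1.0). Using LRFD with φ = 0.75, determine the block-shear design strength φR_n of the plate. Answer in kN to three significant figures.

171 kN

Shear plane L_v = 75 + 1·95 = 170 mm; A_gv = 170 × 5 = 850 mm².
A_nv = (170 − 1.5·35) × 5 = 587.5 mm².
A_nt = (60 − 0.5·35) × 5 = 212.5 mm².
0.6 F_u A_nv = 144.5 kN; 0.6 F_y A_gv = 140.2 kN → shear yielding governs the shear term.
R_n = 140.2 + 1.0 × 410 × 212.5 / 1000 = 227.4 kN.
Design strength φR_n = 0.75 × 227.4 = 171 kN.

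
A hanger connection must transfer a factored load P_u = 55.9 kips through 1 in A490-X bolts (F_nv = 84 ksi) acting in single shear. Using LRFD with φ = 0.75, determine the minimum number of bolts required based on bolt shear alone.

2 bolts

A_b = π·1²/4 = 0.7854 in².
Per-bolt design strength φR_n = 0.75 × 84 × 0.7854 × 1 = 49.48 kips.
n ≥ 55.9 / 49.48 = 1.13 → use 2 bolts.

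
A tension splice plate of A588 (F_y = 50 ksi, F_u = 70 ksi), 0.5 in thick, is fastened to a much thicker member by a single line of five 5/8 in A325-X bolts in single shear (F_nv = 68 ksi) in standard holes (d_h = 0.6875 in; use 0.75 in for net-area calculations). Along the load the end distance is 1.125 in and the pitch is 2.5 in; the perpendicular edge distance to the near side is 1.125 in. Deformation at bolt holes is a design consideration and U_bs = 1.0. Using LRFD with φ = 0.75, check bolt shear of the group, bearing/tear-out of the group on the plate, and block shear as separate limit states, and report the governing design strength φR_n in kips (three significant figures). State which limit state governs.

78.2 kips (bolt shear governs)

Bolt shear: A_b = π·0.625²/4 = 0.3068 in²; R_n = 68 × 0.3068 × 5 × 1 = 104.3 kips → 0.75 × 104.3 = 78.2 kips.
Bearing: edge l_c = 0.7812, r_n = 32.81 kips; interior l_c = 1.812, r_n = 52.5 kips; R_n = 32.81 + 4·52.5 = 242.8 kips → 182 kips.
Block shear: A_gv = 5.562, A_nv = 3.875, A_nt = 0.375 in²; R_n = min(0.6F_uA_nv, 0.6F_yA_gv) + U_bs·F_u·A_nt = 189 kips → 142 kips.
Bolt shear governs: 78.2 kips.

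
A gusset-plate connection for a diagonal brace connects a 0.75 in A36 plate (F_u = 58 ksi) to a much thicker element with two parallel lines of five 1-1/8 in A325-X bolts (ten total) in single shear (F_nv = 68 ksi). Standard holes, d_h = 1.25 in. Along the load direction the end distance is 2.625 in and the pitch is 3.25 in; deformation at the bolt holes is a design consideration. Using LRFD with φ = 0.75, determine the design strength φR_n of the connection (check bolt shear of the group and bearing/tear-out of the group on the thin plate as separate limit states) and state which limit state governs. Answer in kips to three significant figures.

Bolt shear: A_b = π·1.125²/4 = 0.994 in²; R_n = 68 × 0.994 × 10 × 1 = 675.9 kips → 0.75 × 675.9 = 507 kips.
Bearing (1.2 l_c t F_u ≤ 2.4 d t F_u): upper limit = 2.4·1.125·0.75·58 = 117.4 kips.
  Edge l_c = 2.625 − 1.25/2 = 2 → r_n = 104.4 kips; interior l_c = 3.25 − 1.25 = 2 → r_n = 104.4 kips.
  R_n,bearing = 2·104.4 + 8·104.4 = 1044 kips → 0.75 × 1044 = 783 kips.
Bolt shear governs: 507 kips.

507 kips (bolt shear governs)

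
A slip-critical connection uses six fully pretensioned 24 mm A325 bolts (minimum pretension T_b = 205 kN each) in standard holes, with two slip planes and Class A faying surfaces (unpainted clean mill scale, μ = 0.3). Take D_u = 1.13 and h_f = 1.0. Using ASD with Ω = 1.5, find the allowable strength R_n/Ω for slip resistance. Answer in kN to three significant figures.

556 kN

R_n = μ · D_u · h_f · T_b · n_s · n_b = 0.3 × 1.13 × 1.0 × 205 × 2 × 6 = 833.9 kN.
Allowable strength R_n/Ω = 833.9 / 1.5 = 556 kN.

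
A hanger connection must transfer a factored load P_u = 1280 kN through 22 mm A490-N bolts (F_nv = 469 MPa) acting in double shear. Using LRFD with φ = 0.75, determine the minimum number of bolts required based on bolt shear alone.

A_b = π·22²/4 = 380.1 mm².
Per-bolt design strength φR_n = 0.75 × 469 × 380.1 × 2 / 1000 = 267.4 kN.
n ≥ 1280 / 267.4 = 4.786 → use 5 bolts.

5 bolts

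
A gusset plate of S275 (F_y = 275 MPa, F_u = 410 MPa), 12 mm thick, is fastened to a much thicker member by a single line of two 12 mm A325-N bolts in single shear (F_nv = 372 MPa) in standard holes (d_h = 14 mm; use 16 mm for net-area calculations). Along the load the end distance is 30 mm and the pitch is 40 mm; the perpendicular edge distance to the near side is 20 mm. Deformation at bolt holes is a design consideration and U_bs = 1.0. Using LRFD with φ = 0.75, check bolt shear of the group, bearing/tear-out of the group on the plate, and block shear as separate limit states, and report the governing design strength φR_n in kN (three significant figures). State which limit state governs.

63.1 kN (bolt shear governs)

Bolt shear: A_b = π·12²/4 = 113.1 mm²; R_n = 372 × 113.1 × 2 × 1 / 1000 = 84.14 kN → 0.75 × 84.14 = 63.1 kN.
Bearing: edge l_c = 23, r_n = 135.8 kN; interior l_c = 26, r_n = 141.7 kN; R_n = 135.8 + 1·141.7 = 277.5 kN → 208 kN.
Block shear: A_gv = 840, A_nv = 552, A_nt = 144 mm²; R_n = min(0.6F_uA_nv, 0.6F_yA_gv) + U_bs·F_u·A_nt = 194.8 kN → 146 kN.
Bolt shear governs: 63.1 kN.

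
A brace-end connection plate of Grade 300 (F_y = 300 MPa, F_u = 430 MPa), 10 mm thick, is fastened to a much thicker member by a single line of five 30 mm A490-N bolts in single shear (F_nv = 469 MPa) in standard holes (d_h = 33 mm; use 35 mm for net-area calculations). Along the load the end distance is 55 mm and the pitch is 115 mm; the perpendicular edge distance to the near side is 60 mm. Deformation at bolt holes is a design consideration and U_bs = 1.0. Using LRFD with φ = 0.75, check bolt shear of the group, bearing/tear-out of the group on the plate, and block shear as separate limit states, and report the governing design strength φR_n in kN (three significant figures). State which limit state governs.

Bolt shear: A_b = π·30²/4 = 706.9 mm²; R_n = 469 × 706.9 × 5 × 1 / 1000 = 1658 kN → 0.75 × 1658 = 1240 kN.
Bearing: edge l_c = 38.5, r_n = 198.7 kN; interior l_c = 82, r_n = 309.6 kN; R_n = 198.7 + 4·309.6 = 1437 kN → 1080 kN.
Block shear: A_gv = 5150, A_nv = 3575, A_nt = 425 mm²; R_n = min(0.6F_uA_nv, 0.6F_yA_gv) + U_bs·F_u·A_nt = 1105 kN → 829 kN.
Block shear governs: 829 kN.

829 kN (block shear governs)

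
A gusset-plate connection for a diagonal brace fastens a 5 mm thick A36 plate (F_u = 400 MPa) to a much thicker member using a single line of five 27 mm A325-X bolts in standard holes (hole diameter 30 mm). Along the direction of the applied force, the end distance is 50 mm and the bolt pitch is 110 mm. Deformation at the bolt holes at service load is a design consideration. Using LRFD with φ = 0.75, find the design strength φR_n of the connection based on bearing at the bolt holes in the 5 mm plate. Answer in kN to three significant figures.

452 kN

Per bolt r_n = 1.2 l_c t F_u ≤ 2.4 d t F_u; upper limit = 2.4 × 27 × 5 × 400 / 1000 = 129.6 kN.
Edge bolt: l_c = 50 − 30/2 = 35 mm → 1.2 × 35 × 5 × 400 / 1000 = 84 → r_n = 84 kN.
Interior bolts: l_c = 110 − 30 = 80 mm → 1.2 × 80 × 5 × 400 / 1000 = 192 → r_n = 129.6 kN.
R_n = 1 × 84 + 4 × 129.6 = 602.4 kN.
Design strength φR_n = 0.75 × 602.4 = 452 kN.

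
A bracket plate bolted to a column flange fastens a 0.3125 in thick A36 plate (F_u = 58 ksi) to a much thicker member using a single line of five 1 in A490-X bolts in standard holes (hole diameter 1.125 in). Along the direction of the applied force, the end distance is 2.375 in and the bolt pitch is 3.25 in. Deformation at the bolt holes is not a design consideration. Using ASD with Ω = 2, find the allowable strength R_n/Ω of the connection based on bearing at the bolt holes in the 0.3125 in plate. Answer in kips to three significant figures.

133 kips

Per bolt r_n = 1.5 l_c t F_u ≤ 3.0 d t F_u; upper limit = 3.0 × 1 × 0.3125 × 58 = 54.38 kips.
Edge bolt: l_c = 2.375 − 1.125/2 = 1.812 in → 1.5 × 1.812 × 0.3125 × 58 = 49.28 → r_n = 49.28 kips.
Interior bolts: l_c = 3.25 − 1.125 = 2.125 in → 1.5 × 2.125 × 0.3125 × 58 = 57.77 → r_n = 54.38 kips.
R_n = 1 × 49.28 + 4 × 54.38 = 266.8 kips.
Allowable strength R_n/Ω = 266.8 / 2 = 133 kips.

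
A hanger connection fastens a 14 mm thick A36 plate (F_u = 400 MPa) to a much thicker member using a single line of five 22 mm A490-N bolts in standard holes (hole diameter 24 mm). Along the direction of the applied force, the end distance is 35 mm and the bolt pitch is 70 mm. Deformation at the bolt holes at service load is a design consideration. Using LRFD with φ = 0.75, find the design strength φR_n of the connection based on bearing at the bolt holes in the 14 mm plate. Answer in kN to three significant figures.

1000 kN

Per bolt r_n = 1.2 l_c t F_u ≤ 2.4 d t F_u; upper limit = 2.4 × 22 × 14 × 400 / 1000 = 295.7 kN.
Edge bolt: l_c = 35 − 24/2 = 23 mm → 1.2 × 23 × 14 × 400 / 1000 = 154.6 → r_n = 154.6 kN.
Interior bolts: l_c = 70 − 24 = 46 mm → 1.2 × 46 × 14 × 400 / 1000 = 309.1 → r_n = 295.7 kN.
R_n = 1 × 154.6 + 4 × 295.7 = 1337 kN.
Design strength φR_n = 0.75 × 1337 = 1000 kN.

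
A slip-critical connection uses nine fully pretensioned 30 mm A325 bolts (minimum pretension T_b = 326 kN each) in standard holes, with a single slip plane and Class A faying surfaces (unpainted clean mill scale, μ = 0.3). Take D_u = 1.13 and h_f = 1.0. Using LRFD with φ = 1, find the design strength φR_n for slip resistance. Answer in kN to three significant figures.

995 kN

R_n = μ · D_u · h_f · T_b · n_s · n_b = 0.3 × 1.13 × 1.0 × 326 × 1 × 9 = 994.6 kN.
Design strength φR_n = 1 × 994.6 = 995 kN.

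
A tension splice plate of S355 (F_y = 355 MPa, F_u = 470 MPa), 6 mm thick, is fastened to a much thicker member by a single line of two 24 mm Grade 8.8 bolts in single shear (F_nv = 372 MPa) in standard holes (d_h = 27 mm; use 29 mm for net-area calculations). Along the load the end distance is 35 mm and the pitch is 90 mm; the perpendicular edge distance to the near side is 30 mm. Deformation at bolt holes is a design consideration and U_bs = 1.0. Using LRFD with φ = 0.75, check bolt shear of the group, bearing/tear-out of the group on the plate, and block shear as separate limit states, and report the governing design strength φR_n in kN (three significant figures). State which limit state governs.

Bolt shear: A_b = π·24²/4 = 452.4 mm²; R_n = 372 × 452.4 × 2 × 1 / 1000 = 336.6 kN → 0.75 × 336.6 = 252 kN.
Bearing: edge l_c = 21.5, r_n = 72.76 kN; interior l_c = 63, r_n = 162.4 kN; R_n = 72.76 + 1·162.4 = 235.2 kN → 176 kN.
Block shear: A_gv = 750, A_nv = 489, A_nt = 93 mm²; R_n = min(0.6F_uA_nv, 0.6F_yA_gv) + U_bs·F_u·A_nt = 181.6 kN → 136 kN.
Block shear governs: 136 kN.

136 kN (block shear governs)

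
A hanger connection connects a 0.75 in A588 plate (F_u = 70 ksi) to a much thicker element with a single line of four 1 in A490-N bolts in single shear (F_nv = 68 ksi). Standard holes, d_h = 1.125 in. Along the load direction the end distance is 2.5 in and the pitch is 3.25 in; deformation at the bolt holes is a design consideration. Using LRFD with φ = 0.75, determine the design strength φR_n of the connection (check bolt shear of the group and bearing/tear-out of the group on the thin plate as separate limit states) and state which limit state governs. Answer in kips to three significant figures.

160 kips (bolt shear governs)

Bolt shear: A_b = π·1²/4 = 0.7854 in²; R_n = 68 × 0.7854 × 4 × 1 = 213.6 kips → 0.75 × 213.6 = 160 kips.
Bearing (1.2 l_c t F_u ≤ 2.4 d t F_u): upper limit = 2.4·1·0.75·70 = 126 kips.
  Edge l_c = 2.5 − 1.125/2 = 1.938 → r_n = 122.1 kips; interior l_c = 3.25 − 1.125 = 2.125 → r_n = 126 kips.
  R_n,bearing = 1·122.1 + 3·126 = 500.1 kips → 0.75 × 500.1 = 375 kips.
Bolt shear governs: 160 kips.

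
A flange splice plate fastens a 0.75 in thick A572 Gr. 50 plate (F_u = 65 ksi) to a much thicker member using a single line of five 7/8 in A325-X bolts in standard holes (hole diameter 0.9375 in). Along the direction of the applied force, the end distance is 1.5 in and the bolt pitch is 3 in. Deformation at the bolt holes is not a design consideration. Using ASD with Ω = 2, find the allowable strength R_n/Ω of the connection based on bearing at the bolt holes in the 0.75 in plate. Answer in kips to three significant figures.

294 kips

Per bolt r_n = 1.5 l_c t F_u ≤ 3.0 d t F_u; upper limit = 3.0 × 0.875 × 0.75 × 65 = 128 kips.
Edge bolt: l_c = 1.5 − 0.9375/2 = 1.031 in → 1.5 × 1.031 × 0.75 × 65 = 75.41 → r_n = 75.41 kips.
Interior bolts: l_c = 3 − 0.9375 = 2.062 in → 1.5 × 2.062 × 0.75 × 65 = 150.8 → r_n = 128 kips.
R_n = 1 × 75.41 + 4 × 128 = 587.3 kips.
Allowable strength R_n/Ω = 587.3 / 2 = 294 kips.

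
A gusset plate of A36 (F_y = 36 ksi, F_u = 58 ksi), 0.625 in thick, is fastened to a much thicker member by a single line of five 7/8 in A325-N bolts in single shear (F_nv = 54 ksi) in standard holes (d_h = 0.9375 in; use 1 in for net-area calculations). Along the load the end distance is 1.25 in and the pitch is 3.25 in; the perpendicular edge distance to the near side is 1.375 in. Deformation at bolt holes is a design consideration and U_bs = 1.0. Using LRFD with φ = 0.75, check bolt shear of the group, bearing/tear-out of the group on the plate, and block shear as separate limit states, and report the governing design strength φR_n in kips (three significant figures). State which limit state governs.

Bolt shear: A_b = π·0.875²/4 = 0.6013 in²; R_n = 54 × 0.6013 × 5 × 1 = 162.4 kips → 0.75 × 162.4 = 122 kips.
Bearing: edge l_c = 0.7812, r_n = 33.98 kips; interior l_c = 2.312, r_n = 76.12 kips; R_n = 33.98 + 4·76.12 = 338.5 kips → 254 kips.
Block shear: A_gv = 8.906, A_nv = 6.094, A_nt = 0.5469 in²; R_n = min(0.6F_uA_nv, 0.6F_yA_gv) + U_bs·F_u·A_nt = 224.1 kips → 168 kips.
Bolt shear governs: 122 kips.

122 kips (bolt shear governs)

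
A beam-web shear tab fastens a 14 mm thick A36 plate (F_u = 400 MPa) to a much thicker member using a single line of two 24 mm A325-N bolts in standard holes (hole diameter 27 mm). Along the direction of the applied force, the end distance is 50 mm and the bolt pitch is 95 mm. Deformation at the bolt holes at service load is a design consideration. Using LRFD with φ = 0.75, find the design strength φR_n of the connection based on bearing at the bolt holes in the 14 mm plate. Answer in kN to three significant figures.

Per bolt r_n = 1.2 l_c t F_u ≤ 2.4 d t F_u; upper limit = 2.4 × 24 × 14 × 400 / 1000 = 322.6 kN.
Edge bolt: l_c = 50 − 27/2 = 36.5 mm → 1.2 × 36.5 × 14 × 400 / 1000 = 245.3 → r_n = 245.3 kN.
Interior bolts: l_c = 95 − 27 = 68 mm → 1.2 × 68 × 14 × 400 / 1000 = 457 → r_n = 322.6 kN.
R_n = 1 × 245.3 + 1 × 322.6 = 567.8 kN.
Design strength φR_n = 0.75 × 567.8 = 426 kN.

426 kN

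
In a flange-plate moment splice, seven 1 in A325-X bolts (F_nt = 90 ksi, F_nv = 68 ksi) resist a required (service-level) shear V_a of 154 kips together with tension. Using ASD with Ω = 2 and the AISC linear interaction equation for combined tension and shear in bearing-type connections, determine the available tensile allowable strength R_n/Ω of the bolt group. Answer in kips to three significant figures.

118 kips

A_b = π·1²/4 = 0.7854 in²; f_rv = 154 / (7 × 0.7854) = 28.01 ksi.
F'_nt = 1.3 F_nt − (Ω F_nt / F_nv) f_rv = 1.3·90 − (2·90/68)·28.01 = 42.85 ksi, capped at F_nt → F'_nt = 42.85 ksi.
R_n = F'_nt · A_b · n = 42.85 × 0.7854 × 7 = 235.6 kips.
Allowable strength R_n/Ω = 235.6 / 2 = 118 kips.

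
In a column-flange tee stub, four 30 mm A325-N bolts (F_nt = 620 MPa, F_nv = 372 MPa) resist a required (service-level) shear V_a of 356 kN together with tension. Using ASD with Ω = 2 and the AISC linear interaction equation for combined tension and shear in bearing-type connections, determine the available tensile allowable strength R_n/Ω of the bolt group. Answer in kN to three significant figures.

546 kN

A_b = π·30²/4 = 706.9 mm²; f_rv = 356 × 1000 / (4 × 706.9) = 125.9 MPa.
F'_nt = 1.3 F_nt − (Ω F_nt / F_nv) f_rv = 1.3·620 − (2·620/372)·125.9 = 386.3 MPa, capped at F_nt → F'_nt = 386.3 MPa.
R_n = F'_nt · A_b · n = 386.3 × 706.9 × 4 / 1000 = 1092 kN.
Allowable strength R_n/Ω = 1092 / 2 = 546 kN.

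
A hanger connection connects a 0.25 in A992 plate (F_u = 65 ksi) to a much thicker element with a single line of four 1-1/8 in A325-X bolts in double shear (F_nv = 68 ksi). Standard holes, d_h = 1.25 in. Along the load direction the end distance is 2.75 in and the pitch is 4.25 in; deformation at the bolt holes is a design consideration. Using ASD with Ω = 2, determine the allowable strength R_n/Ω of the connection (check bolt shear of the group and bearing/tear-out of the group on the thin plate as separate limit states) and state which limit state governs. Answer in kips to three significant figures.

86.5 kips (bearing governs)

Bolt shear: A_b = π·1.125²/4 = 0.994 in²; R_n = 68 × 0.994 × 4 × 2 = 540.7 kips → 540.7 / 2 = 270 kips.
Bearing (1.2 l_c t F_u ≤ 2.4 d t F_u): upper limit = 2.4·1.125·0.25·65 = 43.87 kips.
  Edge l_c = 2.75 − 1.25/2 = 2.125 → r_n = 41.44 kips; interior l_c = 4.25 − 1.25 = 3 → r_n = 43.87 kips.
  R_n,bearing = 1·41.44 + 3·43.87 = 173.1 kips → 173.1 / 2 = 86.5 kips.
Bearing governs: 86.5 kips.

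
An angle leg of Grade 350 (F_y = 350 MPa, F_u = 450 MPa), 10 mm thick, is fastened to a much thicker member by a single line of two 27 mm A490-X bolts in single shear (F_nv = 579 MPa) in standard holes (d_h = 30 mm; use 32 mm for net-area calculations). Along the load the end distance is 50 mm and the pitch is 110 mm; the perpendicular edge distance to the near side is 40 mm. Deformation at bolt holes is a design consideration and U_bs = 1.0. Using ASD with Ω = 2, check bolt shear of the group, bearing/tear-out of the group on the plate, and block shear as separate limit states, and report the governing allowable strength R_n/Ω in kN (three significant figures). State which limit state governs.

205 kN (block shear governs)

Bolt shear: A_b = π·27²/4 = 572.6 mm²; R_n = 579 × 572.6 × 2 × 1 / 1000 = 663 kN → 663 / 2 = 332 kN.
Bearing: edge l_c = 35, r_n = 189 kN; interior l_c = 80, r_n = 291.6 kN; R_n = 189 + 1·291.6 = 480.6 kN → 240 kN.
Block shear: A_gv = 1600, A_nv = 1120, A_nt = 240 mm²; R_n = min(0.6F_uA_nv, 0.6F_yA_gv) + U_bs·F_u·A_nt = 410.4 kN → 205 kN.
Block shear governs: 205 kN.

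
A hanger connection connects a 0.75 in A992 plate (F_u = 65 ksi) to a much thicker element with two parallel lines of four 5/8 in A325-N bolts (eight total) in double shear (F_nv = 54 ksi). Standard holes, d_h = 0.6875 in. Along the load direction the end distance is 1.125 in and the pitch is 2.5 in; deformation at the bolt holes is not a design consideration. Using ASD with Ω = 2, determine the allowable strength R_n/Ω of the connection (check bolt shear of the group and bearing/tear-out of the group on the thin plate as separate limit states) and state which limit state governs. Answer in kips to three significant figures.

133 kips (bolt shear governs)

Bolt shear: A_b = π·0.625²/4 = 0.3068 in²; R_n = 54 × 0.3068 × 8 × 2 = 265.1 kips → 265.1 / 2 = 133 kips.
Bearing (1.5 l_c t F_u ≤ 3.0 d t F_u): upper limit = 3.0·0.625·0.75·65 = 91.41 kips.
  Edge l_c = 1.125 − 0.6875/2 = 0.7812 → r_n = 57.13 kips; interior l_c = 2.5 − 0.6875 = 1.812 → r_n = 91.41 kips.
  R_n,bearing = 2·57.13 + 6·91.41 = 662.7 kips → 662.7 / 2 = 331 kips.
Bolt shear governs: 133 kips.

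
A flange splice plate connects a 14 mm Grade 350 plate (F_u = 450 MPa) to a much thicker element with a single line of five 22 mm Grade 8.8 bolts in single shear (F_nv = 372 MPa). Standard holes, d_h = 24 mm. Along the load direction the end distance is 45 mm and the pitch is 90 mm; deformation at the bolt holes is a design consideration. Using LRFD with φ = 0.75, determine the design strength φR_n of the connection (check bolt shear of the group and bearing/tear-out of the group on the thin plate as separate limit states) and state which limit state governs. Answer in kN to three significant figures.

530 kN (bolt shear governs)

Bolt shear: A_b = π·22²/4 = 380.1 mm²; R_n = 372 × 380.1 × 5 × 1 / 1000 = 707 kN → 0.75 × 707 = 530 kN.
Bearing (1.2 l_c t F_u ≤ 2.4 d t F_u): upper limit = 2.4·22·14·450 / 1000 = 332.6 kN.
  Edge l_c = 45 − 24/2 = 33 → r_n = 249.5 kN; interior l_c = 90 − 24 = 66 → r_n = 332.6 kN.
  R_n,bearing = 1·249.5 + 4·332.6 = 1580 kN → 0.75 × 1580 = 1190 kN.
Bolt shear governs: 530 kN.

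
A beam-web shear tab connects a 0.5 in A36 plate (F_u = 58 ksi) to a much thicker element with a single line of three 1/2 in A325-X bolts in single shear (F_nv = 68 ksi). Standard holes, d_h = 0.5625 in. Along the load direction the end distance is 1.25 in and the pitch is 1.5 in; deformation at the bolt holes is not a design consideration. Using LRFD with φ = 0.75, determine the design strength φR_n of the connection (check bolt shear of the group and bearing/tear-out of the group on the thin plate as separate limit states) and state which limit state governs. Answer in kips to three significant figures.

Bolt shear: A_b = π·0.5²/4 = 0.1963 in²; R_n = 68 × 0.1963 × 3 × 1 = 40.06 kips → 0.75 × 40.06 = 30 kips.
Bearing (1.5 l_c t F_u ≤ 3.0 d t F_u): upper limit = 3.0·0.5·0.5·58 = 43.5 kips.
  Edge l_c = 1.25 − 0.5625/2 = 0.9688 → r_n = 42.14 kips; interior l_c = 1.5 − 0.5625 = 0.9375 → r_n = 40.78 kips.
  R_n,bearing = 1·42.14 + 2·40.78 = 123.7 kips → 0.75 × 123.7 = 92.8 kips.
Bolt shear governs: 30 kips.

30 kips (bolt shear governs)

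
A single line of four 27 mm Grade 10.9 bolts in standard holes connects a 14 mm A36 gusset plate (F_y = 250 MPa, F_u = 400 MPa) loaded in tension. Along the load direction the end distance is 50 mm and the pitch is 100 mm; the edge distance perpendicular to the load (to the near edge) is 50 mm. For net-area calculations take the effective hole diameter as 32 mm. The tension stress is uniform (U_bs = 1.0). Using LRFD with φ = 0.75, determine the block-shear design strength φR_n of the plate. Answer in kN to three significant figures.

Shear plane L_v = 50 + 3·100 = 350 mm; A_gv = 350 × 14 = 4900 mm².
A_nv = (350 − 3.5·32) × 14 = 3332 mm².
A_nt = (50 − 0.5·32) × 14 = 476 mm².
0.6 F_u A_nv = 799.7 kN; 0.6 F_y A_gv = 735 kN → shear yielding governs the shear term.
R_n = 735 + 1.0 × 400 × 476 / 1000 = 925.4 kN.
Design strength φR_n = 0.75 × 925.4 = 694 kN.

694 kN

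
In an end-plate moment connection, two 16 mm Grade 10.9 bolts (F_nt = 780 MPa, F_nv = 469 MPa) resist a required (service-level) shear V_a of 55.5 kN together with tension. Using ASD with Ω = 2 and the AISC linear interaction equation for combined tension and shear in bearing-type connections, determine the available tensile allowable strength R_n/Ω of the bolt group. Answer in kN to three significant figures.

112 kN

A_b = π·16²/4 = 201.1 mm²; f_rv = 55.5 × 1000 / (2 × 201.1) = 138 MPa.
F'_nt = 1.3 F_nt − (Ω F_nt / F_nv) f_rv = 1.3·780 − (2·780/469)·138 = 554.9 MPa, capped at F_nt → F'_nt = 554.9 MPa.
R_n = F'_nt · A_b · n = 554.9 × 201.1 × 2 / 1000 = 223.1 kN.
Allowable strength R_n/Ω = 223.1 / 2 = 112 kN.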